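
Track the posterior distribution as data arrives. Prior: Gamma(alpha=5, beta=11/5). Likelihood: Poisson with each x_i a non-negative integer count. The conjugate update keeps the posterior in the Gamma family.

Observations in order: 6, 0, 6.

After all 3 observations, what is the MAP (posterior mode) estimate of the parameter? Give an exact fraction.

obs 1: x=6 → posterior Gamma(11, 16/5)
obs 2: x=0 → posterior Gamma(11, 21/5)
obs 3: x=6 → posterior Gamma(17, 26/5)

40/13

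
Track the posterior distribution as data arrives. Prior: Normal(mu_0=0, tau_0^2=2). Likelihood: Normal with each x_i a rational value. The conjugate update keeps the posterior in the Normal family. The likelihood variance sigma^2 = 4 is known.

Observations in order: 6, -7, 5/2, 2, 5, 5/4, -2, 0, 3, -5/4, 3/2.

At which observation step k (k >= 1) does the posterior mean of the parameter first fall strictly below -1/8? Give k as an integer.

obs 1: x=6 → posterior Normal(2, 4/3)
obs 2: x=-7 → posterior Normal(-1/4, 1)
obs 3: x=5/2 → posterior Normal(3/10, 4/5)
obs 4: x=2 → posterior Normal(7/12, 2/3)
obs 5: x=5 → posterior Normal(17/14, 4/7)
obs 6: x=5/4 → posterior Normal(39/32, 1/2)
obs 7: x=-2 → posterior Normal(31/36, 4/9)
obs 8: x=0 → posterior Normal(31/40, 2/5)
obs 9: x=3 → posterior Normal(43/44, 4/11)
obs 10: x=-5/4 → posterior Normal(19/24, 1/3)
obs 11: x=3/2 → posterior Normal(11/13, 4/13)

k = 2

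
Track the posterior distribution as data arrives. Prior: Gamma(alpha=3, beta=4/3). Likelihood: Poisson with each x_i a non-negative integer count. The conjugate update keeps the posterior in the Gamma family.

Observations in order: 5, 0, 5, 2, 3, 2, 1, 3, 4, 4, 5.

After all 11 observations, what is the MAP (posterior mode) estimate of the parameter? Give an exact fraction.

108/37

obs 1: x=5 → posterior Gamma(8, 7/3)
obs 2: x=0 → posterior Gamma(8, 10/3)
obs 3: x=5 → posterior Gamma(13, 13/3)
obs 4: x=2 → posterior Gamma(15, 16/3)
obs 5: x=3 → posterior Gamma(18, 19/3)
obs 6: x=2 → posterior Gamma(20, 22/3)
obs 7: x=1 → posterior Gamma(21, 25/3)
obs 8: x=3 → posterior Gamma(24, 28/3)
obs 9: x=4 → posterior Gamma(28, 31/3)
obs 10: x=4 → posterior Gamma(32, 34/3)
obs 11: x=5 → posterior Gamma(37, 37/3)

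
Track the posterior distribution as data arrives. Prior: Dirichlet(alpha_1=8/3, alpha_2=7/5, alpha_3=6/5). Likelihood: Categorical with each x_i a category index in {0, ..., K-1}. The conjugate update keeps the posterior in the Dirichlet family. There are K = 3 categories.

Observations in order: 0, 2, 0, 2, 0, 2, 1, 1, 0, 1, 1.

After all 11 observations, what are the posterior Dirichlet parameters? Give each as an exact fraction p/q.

alpha_1=20/3, alpha_2=27/5, alpha_3=21/5

obs 1: x=0 → posterior Dirichlet(11/3, 7/5, 6/5)
obs 2: x=2 → posterior Dirichlet(11/3, 7/5, 11/5)
obs 3: x=0 → posterior Dirichlet(14/3, 7/5, 11/5)
obs 4: x=2 → posterior Dirichlet(14/3, 7/5, 16/5)
obs 5: x=0 → posterior Dirichlet(17/3, 7/5, 16/5)
obs 6: x=2 → posterior Dirichlet(17/3, 7/5, 21/5)
obs 7: x=1 → posterior Dirichlet(17/3, 12/5, 21/5)
obs 8: x=1 → posterior Dirichlet(17/3, 17/5, 21/5)
obs 9: x=0 → posterior Dirichlet(20/3, 17/5, 21/5)
obs 10: x=1 → posterior Dirichlet(20/3, 22/5, 21/5)
obs 11: x=1 → posterior Dirichlet(20/3, 27/5, 21/5)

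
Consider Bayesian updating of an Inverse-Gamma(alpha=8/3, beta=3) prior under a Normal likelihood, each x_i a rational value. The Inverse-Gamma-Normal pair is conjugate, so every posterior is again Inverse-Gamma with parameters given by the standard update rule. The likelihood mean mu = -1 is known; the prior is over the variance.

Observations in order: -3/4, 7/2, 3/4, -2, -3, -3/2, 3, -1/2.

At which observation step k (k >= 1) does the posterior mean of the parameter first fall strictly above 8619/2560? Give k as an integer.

k = 2

obs 1: x=-3/4 → posterior Inverse-Gamma(19/6, 97/32)
obs 2: x=7/2 → posterior Inverse-Gamma(11/3, 421/32)
obs 3: x=3/4 → posterior Inverse-Gamma(25/6, 235/16)
obs 4: x=-2 → posterior Inverse-Gamma(14/3, 243/16)
obs 5: x=-3 → posterior Inverse-Gamma(31/6, 275/16)
obs 6: x=-3/2 → posterior Inverse-Gamma(17/3, 277/16)
obs 7: x=3 → posterior Inverse-Gamma(37/6, 405/16)
obs 8: x=-1/2 → posterior Inverse-Gamma(20/3, 407/16)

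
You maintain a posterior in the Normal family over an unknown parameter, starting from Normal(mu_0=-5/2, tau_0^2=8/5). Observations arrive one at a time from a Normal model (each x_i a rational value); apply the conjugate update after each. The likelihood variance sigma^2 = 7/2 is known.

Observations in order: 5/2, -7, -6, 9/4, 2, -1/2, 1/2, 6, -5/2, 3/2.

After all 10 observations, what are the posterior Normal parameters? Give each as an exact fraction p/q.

obs 1: x=5/2 → posterior Normal(-95/102, 56/51)
obs 2: x=-7 → posterior Normal(-319/134, 56/67)
obs 3: x=-6 → posterior Normal(-511/166, 56/83)
obs 4: x=9/4 → posterior Normal(-439/198, 56/99)
obs 5: x=2 → posterior Normal(-75/46, 56/115)
obs 6: x=-1/2 → posterior Normal(-391/262, 56/131)
obs 7: x=1/2 → posterior Normal(-125/98, 8/21)
obs 8: x=6 → posterior Normal(-183/326, 56/163)
obs 9: x=-5/2 → posterior Normal(-263/358, 56/179)
obs 10: x=3/2 → posterior Normal(-43/78, 56/195)

mu_0=-43/78, tau_0^2=56/195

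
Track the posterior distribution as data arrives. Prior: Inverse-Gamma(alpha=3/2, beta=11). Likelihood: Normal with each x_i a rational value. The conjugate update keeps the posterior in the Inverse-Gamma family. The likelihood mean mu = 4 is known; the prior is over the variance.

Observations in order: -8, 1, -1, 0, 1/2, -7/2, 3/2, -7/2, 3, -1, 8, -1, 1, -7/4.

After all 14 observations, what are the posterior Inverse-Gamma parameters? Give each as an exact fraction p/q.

obs 1: x=-8 → posterior Inverse-Gamma(2, 83)
obs 2: x=1 → posterior Inverse-Gamma(5/2, 175/2)
obs 3: x=-1 → posterior Inverse-Gamma(3, 100)
obs 4: x=0 → posterior Inverse-Gamma(7/2, 108)
obs 5: x=1/2 → posterior Inverse-Gamma(4, 913/8)
obs 6: x=-7/2 → posterior Inverse-Gamma(9/2, 569/4)
obs 7: x=3/2 → posterior Inverse-Gamma(5, 1163/8)
obs 8: x=-7/2 → posterior Inverse-Gamma(11/2, 347/2)
obs 9: x=3 → posterior Inverse-Gamma(6, 174)
obs 10: x=-1 → posterior Inverse-Gamma(13/2, 373/2)
obs 11: x=8 → posterior Inverse-Gamma(7, 389/2)
obs 12: x=-1 → posterior Inverse-Gamma(15/2, 207)
obs 13: x=1 → posterior Inverse-Gamma(8, 423/2)
obs 14: x=-7/4 → posterior Inverse-Gamma(17/2, 7297/32)

alpha=17/2, beta=7297/32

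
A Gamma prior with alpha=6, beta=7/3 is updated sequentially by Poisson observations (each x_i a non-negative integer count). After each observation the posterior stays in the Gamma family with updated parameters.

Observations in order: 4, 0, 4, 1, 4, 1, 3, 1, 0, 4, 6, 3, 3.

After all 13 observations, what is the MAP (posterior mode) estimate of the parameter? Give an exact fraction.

117/46

obs 1: x=4 → posterior Gamma(10, 10/3)
obs 2: x=0 → posterior Gamma(10, 13/3)
obs 3: x=4 → posterior Gamma(14, 16/3)
obs 4: x=1 → posterior Gamma(15, 19/3)
obs 5: x=4 → posterior Gamma(19, 22/3)
obs 6: x=1 → posterior Gamma(20, 25/3)
obs 7: x=3 → posterior Gamma(23, 28/3)
obs 8: x=1 → posterior Gamma(24, 31/3)
obs 9: x=0 → posterior Gamma(24, 34/3)
obs 10: x=4 → posterior Gamma(28, 37/3)
obs 11: x=6 → posterior Gamma(34, 40/3)
obs 12: x=3 → posterior Gamma(37, 43/3)
obs 13: x=3 → posterior Gamma(40, 46/3)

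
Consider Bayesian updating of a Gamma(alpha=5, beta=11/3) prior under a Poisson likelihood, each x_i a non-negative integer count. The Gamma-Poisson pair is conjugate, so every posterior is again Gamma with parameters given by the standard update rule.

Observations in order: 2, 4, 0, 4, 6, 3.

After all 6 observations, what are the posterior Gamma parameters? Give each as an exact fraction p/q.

alpha=24, beta=29/3

obs 1: x=2 → posterior Gamma(7, 14/3)
obs 2: x=4 → posterior Gamma(11, 17/3)
obs 3: x=0 → posterior Gamma(11, 20/3)
obs 4: x=4 → posterior Gamma(15, 23/3)
obs 5: x=6 → posterior Gamma(21, 26/3)
obs 6: x=3 → posterior Gamma(24, 29/3)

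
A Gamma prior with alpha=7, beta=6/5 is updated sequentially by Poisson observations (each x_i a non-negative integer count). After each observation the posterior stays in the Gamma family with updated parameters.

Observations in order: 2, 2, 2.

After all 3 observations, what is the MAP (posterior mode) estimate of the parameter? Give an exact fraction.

obs 1: x=2 → posterior Gamma(9, 11/5)
obs 2: x=2 → posterior Gamma(11, 16/5)
obs 3: x=2 → posterior Gamma(13, 21/5)

20/7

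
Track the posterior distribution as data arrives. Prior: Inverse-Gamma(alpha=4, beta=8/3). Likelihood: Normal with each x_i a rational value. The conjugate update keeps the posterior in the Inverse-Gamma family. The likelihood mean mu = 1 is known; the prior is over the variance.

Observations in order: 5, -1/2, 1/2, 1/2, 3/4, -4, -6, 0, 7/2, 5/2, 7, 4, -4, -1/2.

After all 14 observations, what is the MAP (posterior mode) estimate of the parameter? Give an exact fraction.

obs 1: x=5 → posterior Inverse-Gamma(9/2, 32/3)
obs 2: x=-1/2 → posterior Inverse-Gamma(5, 283/24)
obs 3: x=1/2 → posterior Inverse-Gamma(11/2, 143/12)
obs 4: x=1/2 → posterior Inverse-Gamma(6, 289/24)
obs 5: x=3/4 → posterior Inverse-Gamma(13/2, 1159/96)
obs 6: x=-4 → posterior Inverse-Gamma(7, 2359/96)
obs 7: x=-6 → posterior Inverse-Gamma(15/2, 4711/96)
obs 8: x=0 → posterior Inverse-Gamma(8, 4759/96)
obs 9: x=7/2 → posterior Inverse-Gamma(17/2, 5059/96)
obs 10: x=5/2 → posterior Inverse-Gamma(9, 5167/96)
obs 11: x=7 → posterior Inverse-Gamma(19/2, 6895/96)
obs 12: x=4 → posterior Inverse-Gamma(10, 7327/96)
obs 13: x=-4 → posterior Inverse-Gamma(21/2, 8527/96)
obs 14: x=-1/2 → posterior Inverse-Gamma(11, 8635/96)

8635/1152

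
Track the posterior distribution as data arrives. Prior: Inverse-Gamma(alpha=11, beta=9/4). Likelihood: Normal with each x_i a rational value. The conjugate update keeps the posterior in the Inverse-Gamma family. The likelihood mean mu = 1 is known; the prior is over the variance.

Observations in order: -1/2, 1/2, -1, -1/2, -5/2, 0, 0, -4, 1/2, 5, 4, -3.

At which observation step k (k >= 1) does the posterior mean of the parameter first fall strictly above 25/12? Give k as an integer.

obs 1: x=-1/2 → posterior Inverse-Gamma(23/2, 27/8)
obs 2: x=1/2 → posterior Inverse-Gamma(12, 7/2)
obs 3: x=-1 → posterior Inverse-Gamma(25/2, 11/2)
obs 4: x=-1/2 → posterior Inverse-Gamma(13, 53/8)
obs 5: x=-5/2 → posterior Inverse-Gamma(27/2, 51/4)
obs 6: x=0 → posterior Inverse-Gamma(14, 53/4)
obs 7: x=0 → posterior Inverse-Gamma(29/2, 55/4)
obs 8: x=-4 → posterior Inverse-Gamma(15, 105/4)
obs 9: x=1/2 → posterior Inverse-Gamma(31/2, 211/8)
obs 10: x=5 → posterior Inverse-Gamma(16, 275/8)
obs 11: x=4 → posterior Inverse-Gamma(33/2, 311/8)
obs 12: x=-3 → posterior Inverse-Gamma(17, 375/8)

k = 10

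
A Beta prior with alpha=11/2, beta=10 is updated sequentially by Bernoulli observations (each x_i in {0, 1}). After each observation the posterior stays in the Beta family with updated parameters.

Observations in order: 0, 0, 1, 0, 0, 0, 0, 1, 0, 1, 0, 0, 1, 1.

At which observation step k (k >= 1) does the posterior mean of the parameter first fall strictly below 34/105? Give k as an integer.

k = 2

obs 1: x=0 → posterior Beta(11/2, 11)
obs 2: x=0 → posterior Beta(11/2, 12)
obs 3: x=1 → posterior Beta(13/2, 12)
obs 4: x=0 → posterior Beta(13/2, 13)
obs 5: x=0 → posterior Beta(13/2, 14)
obs 6: x=0 → posterior Beta(13/2, 15)
obs 7: x=0 → posterior Beta(13/2, 16)
obs 8: x=1 → posterior Beta(15/2, 16)
obs 9: x=0 → posterior Beta(15/2, 17)
obs 10: x=1 → posterior Beta(17/2, 17)
obs 11: x=0 → posterior Beta(17/2, 18)
obs 12: x=0 → posterior Beta(17/2, 19)
obs 13: x=1 → posterior Beta(19/2, 19)
obs 14: x=1 → posterior Beta(21/2, 19)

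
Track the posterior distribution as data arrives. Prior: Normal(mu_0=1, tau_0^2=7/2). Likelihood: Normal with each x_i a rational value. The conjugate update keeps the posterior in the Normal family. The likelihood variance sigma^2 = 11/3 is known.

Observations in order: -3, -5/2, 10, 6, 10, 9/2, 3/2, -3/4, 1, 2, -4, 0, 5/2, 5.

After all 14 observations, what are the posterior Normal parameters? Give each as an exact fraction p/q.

mu_0=2797/1264, tau_0^2=77/316

obs 1: x=-3 → posterior Normal(-41/43, 77/43)
obs 2: x=-5/2 → posterior Normal(-187/128, 77/64)
obs 3: x=10 → posterior Normal(233/170, 77/85)
obs 4: x=6 → posterior Normal(485/212, 77/106)
obs 5: x=10 → posterior Normal(905/254, 77/127)
obs 6: x=9/2 → posterior Normal(547/148, 77/148)
obs 7: x=3/2 → posterior Normal(89/26, 77/169)
obs 8: x=-3/4 → posterior Normal(2251/760, 77/190)
obs 9: x=1 → posterior Normal(2335/844, 77/211)
obs 10: x=2 → posterior Normal(2503/928, 77/232)
obs 11: x=-4 → posterior Normal(197/92, 7/23)
obs 12: x=0 → posterior Normal(2167/1096, 77/274)
obs 13: x=5/2 → posterior Normal(2377/1180, 77/295)
obs 14: x=5 → posterior Normal(2797/1264, 77/316)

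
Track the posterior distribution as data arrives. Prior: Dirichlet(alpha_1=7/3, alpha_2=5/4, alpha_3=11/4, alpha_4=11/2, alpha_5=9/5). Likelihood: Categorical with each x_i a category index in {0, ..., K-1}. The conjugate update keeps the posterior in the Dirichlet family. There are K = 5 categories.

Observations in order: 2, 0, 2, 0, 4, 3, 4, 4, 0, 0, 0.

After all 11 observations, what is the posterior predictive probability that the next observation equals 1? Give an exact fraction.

obs 1: x=2 → posterior Dirichlet(7/3, 5/4, 15/4, 11/2, 9/5)
obs 2: x=0 → posterior Dirichlet(10/3, 5/4, 15/4, 11/2, 9/5)
obs 3: x=2 → posterior Dirichlet(10/3, 5/4, 19/4, 11/2, 9/5)
obs 4: x=0 → posterior Dirichlet(13/3, 5/4, 19/4, 11/2, 9/5)
obs 5: x=4 → posterior Dirichlet(13/3, 5/4, 19/4, 11/2, 14/5)
obs 6: x=3 → posterior Dirichlet(13/3, 5/4, 19/4, 13/2, 14/5)
obs 7: x=4 → posterior Dirichlet(13/3, 5/4, 19/4, 13/2, 19/5)
obs 8: x=4 → posterior Dirichlet(13/3, 5/4, 19/4, 13/2, 24/5)
obs 9: x=0 → posterior Dirichlet(16/3, 5/4, 19/4, 13/2, 24/5)
obs 10: x=0 → posterior Dirichlet(19/3, 5/4, 19/4, 13/2, 24/5)
obs 11: x=0 → posterior Dirichlet(22/3, 5/4, 19/4, 13/2, 24/5)

75/1478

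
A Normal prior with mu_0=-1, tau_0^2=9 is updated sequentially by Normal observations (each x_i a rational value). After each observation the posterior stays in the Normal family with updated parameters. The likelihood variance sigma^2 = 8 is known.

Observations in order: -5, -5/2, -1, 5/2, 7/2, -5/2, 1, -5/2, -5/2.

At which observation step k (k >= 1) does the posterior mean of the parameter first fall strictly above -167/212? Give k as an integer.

obs 1: x=-5 → posterior Normal(-53/17, 72/17)
obs 2: x=-5/2 → posterior Normal(-151/52, 36/13)
obs 3: x=-1 → posterior Normal(-169/70, 72/35)
obs 4: x=5/2 → posterior Normal(-31/22, 18/11)
obs 5: x=7/2 → posterior Normal(-61/106, 72/53)
obs 6: x=-5/2 → posterior Normal(-53/62, 36/31)
obs 7: x=1 → posterior Normal(-44/71, 72/71)
obs 8: x=-5/2 → posterior Normal(-133/160, 9/10)
obs 9: x=-5/2 → posterior Normal(-1, 72/89)

k = 5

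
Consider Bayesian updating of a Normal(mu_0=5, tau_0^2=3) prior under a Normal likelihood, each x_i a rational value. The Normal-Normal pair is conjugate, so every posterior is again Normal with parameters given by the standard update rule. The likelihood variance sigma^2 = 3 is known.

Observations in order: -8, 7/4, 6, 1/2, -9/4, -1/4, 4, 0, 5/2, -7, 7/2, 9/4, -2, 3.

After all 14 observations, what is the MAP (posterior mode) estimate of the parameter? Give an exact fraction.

obs 1: x=-8 → posterior Normal(-3/2, 3/2)
obs 2: x=7/4 → posterior Normal(-5/12, 1)
obs 3: x=6 → posterior Normal(19/16, 3/4)
obs 4: x=1/2 → posterior Normal(21/20, 3/5)
obs 5: x=-9/4 → posterior Normal(1/2, 1/2)
obs 6: x=-1/4 → posterior Normal(11/28, 3/7)
obs 7: x=4 → posterior Normal(27/32, 3/8)
obs 8: x=0 → posterior Normal(3/4, 1/3)
obs 9: x=5/2 → posterior Normal(37/40, 3/10)
obs 10: x=-7 → posterior Normal(9/44, 3/11)
obs 11: x=7/2 → posterior Normal(23/48, 1/4)
obs 12: x=9/4 → posterior Normal(8/13, 3/13)
obs 13: x=-2 → posterior Normal(3/7, 3/14)
obs 14: x=3 → posterior Normal(3/5, 1/5)

3/5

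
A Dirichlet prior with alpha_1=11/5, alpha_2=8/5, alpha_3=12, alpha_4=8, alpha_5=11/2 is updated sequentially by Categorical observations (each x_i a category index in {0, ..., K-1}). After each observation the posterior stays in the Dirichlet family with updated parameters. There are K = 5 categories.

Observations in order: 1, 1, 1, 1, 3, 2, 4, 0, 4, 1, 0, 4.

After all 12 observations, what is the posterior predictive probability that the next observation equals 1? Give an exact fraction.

66/413

obs 1: x=1 → posterior Dirichlet(11/5, 13/5, 12, 8, 11/2)
obs 2: x=1 → posterior Dirichlet(11/5, 18/5, 12, 8, 11/2)
obs 3: x=1 → posterior Dirichlet(11/5, 23/5, 12, 8, 11/2)
obs 4: x=1 → posterior Dirichlet(11/5, 28/5, 12, 8, 11/2)
obs 5: x=3 → posterior Dirichlet(11/5, 28/5, 12, 9, 11/2)
obs 6: x=2 → posterior Dirichlet(11/5, 28/5, 13, 9, 11/2)
obs 7: x=4 → posterior Dirichlet(11/5, 28/5, 13, 9, 13/2)
obs 8: x=0 → posterior Dirichlet(16/5, 28/5, 13, 9, 13/2)
obs 9: x=4 → posterior Dirichlet(16/5, 28/5, 13, 9, 15/2)
obs 10: x=1 → posterior Dirichlet(16/5, 33/5, 13, 9, 15/2)
obs 11: x=0 → posterior Dirichlet(21/5, 33/5, 13, 9, 15/2)
obs 12: x=4 → posterior Dirichlet(21/5, 33/5, 13, 9, 17/2)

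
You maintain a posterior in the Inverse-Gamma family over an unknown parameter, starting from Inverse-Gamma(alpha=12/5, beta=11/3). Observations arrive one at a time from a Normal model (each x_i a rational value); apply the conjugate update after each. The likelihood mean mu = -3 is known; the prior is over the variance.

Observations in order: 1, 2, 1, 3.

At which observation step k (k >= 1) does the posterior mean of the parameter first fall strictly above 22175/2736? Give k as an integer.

k = 2

obs 1: x=1 → posterior Inverse-Gamma(29/10, 35/3)
obs 2: x=2 → posterior Inverse-Gamma(17/5, 145/6)
obs 3: x=1 → posterior Inverse-Gamma(39/10, 193/6)
obs 4: x=3 → posterior Inverse-Gamma(22/5, 301/6)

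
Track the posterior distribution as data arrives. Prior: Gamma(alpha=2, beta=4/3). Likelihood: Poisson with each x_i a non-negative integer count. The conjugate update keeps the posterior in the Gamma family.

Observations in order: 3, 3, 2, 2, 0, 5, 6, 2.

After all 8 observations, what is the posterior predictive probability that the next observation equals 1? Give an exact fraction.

obs 1: x=3 → posterior Gamma(5, 7/3)
obs 2: x=3 → posterior Gamma(8, 10/3)
obs 3: x=2 → posterior Gamma(10, 13/3)
obs 4: x=2 → posterior Gamma(12, 16/3)
obs 5: x=0 → posterior Gamma(12, 19/3)
obs 6: x=5 → posterior Gamma(17, 22/3)
obs 7: x=6 → posterior Gamma(23, 25/3)
obs 8: x=2 → posterior Gamma(25, 28/3)

113243177546191832848622203853969817600/596216567187872108348956733961803993281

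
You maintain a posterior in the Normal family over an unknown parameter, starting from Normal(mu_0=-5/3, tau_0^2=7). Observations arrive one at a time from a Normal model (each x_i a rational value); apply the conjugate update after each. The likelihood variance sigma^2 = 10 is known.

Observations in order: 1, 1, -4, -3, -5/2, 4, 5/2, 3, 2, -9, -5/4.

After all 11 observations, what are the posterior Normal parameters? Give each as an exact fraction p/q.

mu_0=-25/36, tau_0^2=70/87

obs 1: x=1 → posterior Normal(-29/51, 70/17)
obs 2: x=1 → posterior Normal(-1/9, 35/12)
obs 3: x=-4 → posterior Normal(-92/93, 70/31)
obs 4: x=-3 → posterior Normal(-155/114, 35/19)
obs 5: x=-5/2 → posterior Normal(-83/54, 14/9)
obs 6: x=4 → posterior Normal(-19/24, 35/26)
obs 7: x=5/2 → posterior Normal(-71/177, 70/59)
obs 8: x=3 → posterior Normal(-4/99, 35/33)
obs 9: x=2 → posterior Normal(34/219, 70/73)
obs 10: x=-9 → posterior Normal(-31/48, 7/8)
obs 11: x=-5/4 → posterior Normal(-25/36, 70/87)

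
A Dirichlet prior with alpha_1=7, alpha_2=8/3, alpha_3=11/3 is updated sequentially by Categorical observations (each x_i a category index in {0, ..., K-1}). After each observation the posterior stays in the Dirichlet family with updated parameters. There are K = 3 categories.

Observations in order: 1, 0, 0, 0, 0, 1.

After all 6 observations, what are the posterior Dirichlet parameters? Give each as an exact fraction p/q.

obs 1: x=1 → posterior Dirichlet(7, 11/3, 11/3)
obs 2: x=0 → posterior Dirichlet(8, 11/3, 11/3)
obs 3: x=0 → posterior Dirichlet(9, 11/3, 11/3)
obs 4: x=0 → posterior Dirichlet(10, 11/3, 11/3)
obs 5: x=0 → posterior Dirichlet(11, 11/3, 11/3)
obs 6: x=1 → posterior Dirichlet(11, 14/3, 11/3)

alpha_1=11, alpha_2=14/3, alpha_3=11/3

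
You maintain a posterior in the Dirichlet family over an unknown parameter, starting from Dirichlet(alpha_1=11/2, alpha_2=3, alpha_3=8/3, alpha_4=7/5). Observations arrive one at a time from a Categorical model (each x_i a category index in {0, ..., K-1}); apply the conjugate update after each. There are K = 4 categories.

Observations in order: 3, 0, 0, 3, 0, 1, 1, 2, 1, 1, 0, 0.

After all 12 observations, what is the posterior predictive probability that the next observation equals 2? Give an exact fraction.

10/67

obs 1: x=3 → posterior Dirichlet(11/2, 3, 8/3, 12/5)
obs 2: x=0 → posterior Dirichlet(13/2, 3, 8/3, 12/5)
obs 3: x=0 → posterior Dirichlet(15/2, 3, 8/3, 12/5)
obs 4: x=3 → posterior Dirichlet(15/2, 3, 8/3, 17/5)
obs 5: x=0 → posterior Dirichlet(17/2, 3, 8/3, 17/5)
obs 6: x=1 → posterior Dirichlet(17/2, 4, 8/3, 17/5)
obs 7: x=1 → posterior Dirichlet(17/2, 5, 8/3, 17/5)
obs 8: x=2 → posterior Dirichlet(17/2, 5, 11/3, 17/5)
obs 9: x=1 → posterior Dirichlet(17/2, 6, 11/3, 17/5)
obs 10: x=1 → posterior Dirichlet(17/2, 7, 11/3, 17/5)
obs 11: x=0 → posterior Dirichlet(19/2, 7, 11/3, 17/5)
obs 12: x=0 → posterior Dirichlet(21/2, 7, 11/3, 17/5)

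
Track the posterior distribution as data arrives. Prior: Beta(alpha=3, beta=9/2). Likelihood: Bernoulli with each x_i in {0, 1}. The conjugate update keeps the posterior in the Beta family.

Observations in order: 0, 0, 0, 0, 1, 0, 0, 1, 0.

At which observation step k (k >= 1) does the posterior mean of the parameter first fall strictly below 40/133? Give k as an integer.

k = 3

obs 1: x=0 → posterior Beta(3, 11/2)
obs 2: x=0 → posterior Beta(3, 13/2)
obs 3: x=0 → posterior Beta(3, 15/2)
obs 4: x=0 → posterior Beta(3, 17/2)
obs 5: x=1 → posterior Beta(4, 17/2)
obs 6: x=0 → posterior Beta(4, 19/2)
obs 7: x=0 → posterior Beta(4, 21/2)
obs 8: x=1 → posterior Beta(5, 21/2)
obs 9: x=0 → posterior Beta(5, 23/2)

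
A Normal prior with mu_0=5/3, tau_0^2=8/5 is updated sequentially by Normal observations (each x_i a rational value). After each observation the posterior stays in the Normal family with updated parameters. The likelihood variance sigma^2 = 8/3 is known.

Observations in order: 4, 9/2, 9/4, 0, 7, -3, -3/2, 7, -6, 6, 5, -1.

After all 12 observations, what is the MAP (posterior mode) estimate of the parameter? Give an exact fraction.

obs 1: x=4 → posterior Normal(61/24, 1)
obs 2: x=9/2 → posterior Normal(203/66, 8/11)
obs 3: x=9/4 → posterior Normal(487/168, 4/7)
obs 4: x=0 → posterior Normal(487/204, 8/17)
obs 5: x=7 → posterior Normal(739/240, 2/5)
obs 6: x=-3 → posterior Normal(631/276, 8/23)
obs 7: x=-3/2 → posterior Normal(577/312, 4/13)
obs 8: x=7 → posterior Normal(829/348, 8/29)
obs 9: x=-6 → posterior Normal(613/384, 1/4)
obs 10: x=6 → posterior Normal(829/420, 8/35)
obs 11: x=5 → posterior Normal(1009/456, 4/19)
obs 12: x=-1 → posterior Normal(973/492, 8/41)

973/492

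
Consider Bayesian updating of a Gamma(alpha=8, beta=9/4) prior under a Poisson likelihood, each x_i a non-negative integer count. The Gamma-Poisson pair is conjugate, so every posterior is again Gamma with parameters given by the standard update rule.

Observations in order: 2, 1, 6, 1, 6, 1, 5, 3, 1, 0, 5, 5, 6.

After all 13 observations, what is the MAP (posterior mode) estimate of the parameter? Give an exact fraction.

obs 1: x=2 → posterior Gamma(10, 13/4)
obs 2: x=1 → posterior Gamma(11, 17/4)
obs 3: x=6 → posterior Gamma(17, 21/4)
obs 4: x=1 → posterior Gamma(18, 25/4)
obs 5: x=6 → posterior Gamma(24, 29/4)
obs 6: x=1 → posterior Gamma(25, 33/4)
obs 7: x=5 → posterior Gamma(30, 37/4)
obs 8: x=3 → posterior Gamma(33, 41/4)
obs 9: x=1 → posterior Gamma(34, 45/4)
obs 10: x=0 → posterior Gamma(34, 49/4)
obs 11: x=5 → posterior Gamma(39, 53/4)
obs 12: x=5 → posterior Gamma(44, 57/4)
obs 13: x=6 → posterior Gamma(50, 61/4)

196/61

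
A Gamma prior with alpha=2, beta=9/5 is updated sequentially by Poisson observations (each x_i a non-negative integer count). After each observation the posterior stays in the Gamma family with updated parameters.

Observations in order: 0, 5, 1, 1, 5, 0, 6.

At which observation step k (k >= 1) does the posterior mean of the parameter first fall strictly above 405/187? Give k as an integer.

obs 1: x=0 → posterior Gamma(2, 14/5)
obs 2: x=5 → posterior Gamma(7, 19/5)
obs 3: x=1 → posterior Gamma(8, 24/5)
obs 4: x=1 → posterior Gamma(9, 29/5)
obs 5: x=5 → posterior Gamma(14, 34/5)
obs 6: x=0 → posterior Gamma(14, 39/5)
obs 7: x=6 → posterior Gamma(20, 44/5)

k = 7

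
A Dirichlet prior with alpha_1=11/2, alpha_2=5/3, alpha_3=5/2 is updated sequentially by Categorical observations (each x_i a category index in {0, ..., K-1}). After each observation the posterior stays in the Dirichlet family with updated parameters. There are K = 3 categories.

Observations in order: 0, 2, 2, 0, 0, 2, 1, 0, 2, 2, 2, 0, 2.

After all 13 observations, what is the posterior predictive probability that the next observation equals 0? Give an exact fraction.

obs 1: x=0 → posterior Dirichlet(13/2, 5/3, 5/2)
obs 2: x=2 → posterior Dirichlet(13/2, 5/3, 7/2)
obs 3: x=2 → posterior Dirichlet(13/2, 5/3, 9/2)
obs 4: x=0 → posterior Dirichlet(15/2, 5/3, 9/2)
obs 5: x=0 → posterior Dirichlet(17/2, 5/3, 9/2)
obs 6: x=2 → posterior Dirichlet(17/2, 5/3, 11/2)
obs 7: x=1 → posterior Dirichlet(17/2, 8/3, 11/2)
obs 8: x=0 → posterior Dirichlet(19/2, 8/3, 11/2)
obs 9: x=2 → posterior Dirichlet(19/2, 8/3, 13/2)
obs 10: x=2 → posterior Dirichlet(19/2, 8/3, 15/2)
obs 11: x=2 → posterior Dirichlet(19/2, 8/3, 17/2)
obs 12: x=0 → posterior Dirichlet(21/2, 8/3, 17/2)
obs 13: x=2 → posterior Dirichlet(21/2, 8/3, 19/2)

63/136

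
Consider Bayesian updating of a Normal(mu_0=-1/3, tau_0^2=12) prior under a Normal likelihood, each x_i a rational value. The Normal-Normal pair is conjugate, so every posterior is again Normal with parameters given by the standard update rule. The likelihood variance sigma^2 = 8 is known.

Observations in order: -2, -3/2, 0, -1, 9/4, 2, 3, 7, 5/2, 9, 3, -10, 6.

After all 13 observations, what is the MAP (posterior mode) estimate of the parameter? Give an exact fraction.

obs 1: x=-2 → posterior Normal(-4/3, 24/5)
obs 2: x=-3/2 → posterior Normal(-67/48, 3)
obs 3: x=0 → posterior Normal(-67/66, 24/11)
obs 4: x=-1 → posterior Normal(-85/84, 12/7)
obs 5: x=9/4 → posterior Normal(-89/204, 24/17)
obs 6: x=2 → posterior Normal(-17/240, 6/5)
obs 7: x=3 → posterior Normal(91/276, 24/23)
obs 8: x=7 → posterior Normal(343/312, 12/13)
obs 9: x=5/2 → posterior Normal(433/348, 24/29)
obs 10: x=9 → posterior Normal(757/384, 3/4)
obs 11: x=3 → posterior Normal(173/84, 24/35)
obs 12: x=-10 → posterior Normal(505/456, 12/19)
obs 13: x=6 → posterior Normal(721/492, 24/41)

721/492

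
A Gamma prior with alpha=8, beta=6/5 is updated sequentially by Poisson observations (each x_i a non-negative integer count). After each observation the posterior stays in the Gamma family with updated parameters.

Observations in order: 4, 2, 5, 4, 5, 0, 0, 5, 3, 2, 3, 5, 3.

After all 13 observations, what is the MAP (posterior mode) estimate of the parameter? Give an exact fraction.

240/71

obs 1: x=4 → posterior Gamma(12, 11/5)
obs 2: x=2 → posterior Gamma(14, 16/5)
obs 3: x=5 → posterior Gamma(19, 21/5)
obs 4: x=4 → posterior Gamma(23, 26/5)
obs 5: x=5 → posterior Gamma(28, 31/5)
obs 6: x=0 → posterior Gamma(28, 36/5)
obs 7: x=0 → posterior Gamma(28, 41/5)
obs 8: x=5 → posterior Gamma(33, 46/5)
obs 9: x=3 → posterior Gamma(36, 51/5)
obs 10: x=2 → posterior Gamma(38, 56/5)
obs 11: x=3 → posterior Gamma(41, 61/5)
obs 12: x=5 → posterior Gamma(46, 66/5)
obs 13: x=3 → posterior Gamma(49, 71/5)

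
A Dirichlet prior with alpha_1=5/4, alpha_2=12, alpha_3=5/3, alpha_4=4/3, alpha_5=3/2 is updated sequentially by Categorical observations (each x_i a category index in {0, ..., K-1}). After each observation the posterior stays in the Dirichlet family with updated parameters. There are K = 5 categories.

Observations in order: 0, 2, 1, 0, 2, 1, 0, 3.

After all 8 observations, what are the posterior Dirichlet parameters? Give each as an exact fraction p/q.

alpha_1=17/4, alpha_2=14, alpha_3=11/3, alpha_4=7/3, alpha_5=3/2

obs 1: x=0 → posterior Dirichlet(9/4, 12, 5/3, 4/3, 3/2)
obs 2: x=2 → posterior Dirichlet(9/4, 12, 8/3, 4/3, 3/2)
obs 3: x=1 → posterior Dirichlet(9/4, 13, 8/3, 4/3, 3/2)
obs 4: x=0 → posterior Dirichlet(13/4, 13, 8/3, 4/3, 3/2)
obs 5: x=2 → posterior Dirichlet(13/4, 13, 11/3, 4/3, 3/2)
obs 6: x=1 → posterior Dirichlet(13/4, 14, 11/3, 4/3, 3/2)
obs 7: x=0 → posterior Dirichlet(17/4, 14, 11/3, 4/3, 3/2)
obs 8: x=3 → posterior Dirichlet(17/4, 14, 11/3, 7/3, 3/2)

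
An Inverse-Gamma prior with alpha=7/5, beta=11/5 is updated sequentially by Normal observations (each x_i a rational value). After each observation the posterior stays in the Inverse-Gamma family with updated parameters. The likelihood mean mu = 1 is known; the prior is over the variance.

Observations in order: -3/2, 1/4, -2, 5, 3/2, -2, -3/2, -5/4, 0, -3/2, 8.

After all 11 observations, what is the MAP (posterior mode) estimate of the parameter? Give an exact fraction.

4521/632

obs 1: x=-3/2 → posterior Inverse-Gamma(19/10, 213/40)
obs 2: x=1/4 → posterior Inverse-Gamma(12/5, 897/160)
obs 3: x=-2 → posterior Inverse-Gamma(29/10, 1617/160)
obs 4: x=5 → posterior Inverse-Gamma(17/5, 2897/160)
obs 5: x=3/2 → posterior Inverse-Gamma(39/10, 2917/160)
obs 6: x=-2 → posterior Inverse-Gamma(22/5, 3637/160)
obs 7: x=-3/2 → posterior Inverse-Gamma(49/10, 4137/160)
obs 8: x=-5/4 → posterior Inverse-Gamma(27/5, 2271/80)
obs 9: x=0 → posterior Inverse-Gamma(59/10, 2311/80)
obs 10: x=-3/2 → posterior Inverse-Gamma(32/5, 2561/80)
obs 11: x=8 → posterior Inverse-Gamma(69/10, 4521/80)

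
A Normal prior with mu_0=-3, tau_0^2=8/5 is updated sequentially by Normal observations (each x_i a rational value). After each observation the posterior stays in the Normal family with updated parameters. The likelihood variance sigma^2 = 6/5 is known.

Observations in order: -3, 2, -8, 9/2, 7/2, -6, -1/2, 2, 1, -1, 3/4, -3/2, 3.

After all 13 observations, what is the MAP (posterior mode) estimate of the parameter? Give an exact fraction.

obs 1: x=-3 → posterior Normal(-3, 24/35)
obs 2: x=2 → posterior Normal(-13/11, 24/55)
obs 3: x=-8 → posterior Normal(-3, 8/25)
obs 4: x=9/2 → posterior Normal(-27/19, 24/95)
obs 5: x=7/2 → posterior Normal(-13/23, 24/115)
obs 6: x=-6 → posterior Normal(-37/27, 8/45)
obs 7: x=-1/2 → posterior Normal(-39/31, 24/155)
obs 8: x=2 → posterior Normal(-31/35, 24/175)
obs 9: x=1 → posterior Normal(-9/13, 8/65)
obs 10: x=-1 → posterior Normal(-31/43, 24/215)
obs 11: x=3/4 → posterior Normal(-28/47, 24/235)
obs 12: x=-3/2 → posterior Normal(-2/3, 8/85)
obs 13: x=3 → posterior Normal(-2/5, 24/275)

-2/5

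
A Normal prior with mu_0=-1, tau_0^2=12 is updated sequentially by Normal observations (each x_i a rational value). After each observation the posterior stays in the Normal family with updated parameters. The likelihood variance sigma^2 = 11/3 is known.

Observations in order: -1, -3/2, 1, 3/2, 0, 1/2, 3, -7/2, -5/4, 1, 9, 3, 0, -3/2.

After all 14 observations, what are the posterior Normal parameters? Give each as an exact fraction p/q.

mu_0=358/515, tau_0^2=132/515

obs 1: x=-1 → posterior Normal(-1, 132/47)
obs 2: x=-3/2 → posterior Normal(-101/83, 132/83)
obs 3: x=1 → posterior Normal(-65/119, 132/119)
obs 4: x=3/2 → posterior Normal(-11/155, 132/155)
obs 5: x=0 → posterior Normal(-11/191, 132/191)
obs 6: x=1/2 → posterior Normal(7/227, 132/227)
obs 7: x=3 → posterior Normal(115/263, 132/263)
obs 8: x=-7/2 → posterior Normal(-11/299, 132/299)
obs 9: x=-5/4 → posterior Normal(-56/335, 132/335)
obs 10: x=1 → posterior Normal(-20/371, 132/371)
obs 11: x=9 → posterior Normal(304/407, 12/37)
obs 12: x=3 → posterior Normal(412/443, 132/443)
obs 13: x=0 → posterior Normal(412/479, 132/479)
obs 14: x=-3/2 → posterior Normal(358/515, 132/515)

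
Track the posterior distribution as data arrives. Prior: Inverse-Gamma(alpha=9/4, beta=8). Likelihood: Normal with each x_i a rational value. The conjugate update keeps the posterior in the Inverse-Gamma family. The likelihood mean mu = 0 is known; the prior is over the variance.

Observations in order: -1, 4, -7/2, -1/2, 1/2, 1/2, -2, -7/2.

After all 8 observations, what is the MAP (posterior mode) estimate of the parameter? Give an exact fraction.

obs 1: x=-1 → posterior Inverse-Gamma(11/4, 17/2)
obs 2: x=4 → posterior Inverse-Gamma(13/4, 33/2)
obs 3: x=-7/2 → posterior Inverse-Gamma(15/4, 181/8)
obs 4: x=-1/2 → posterior Inverse-Gamma(17/4, 91/4)
obs 5: x=1/2 → posterior Inverse-Gamma(19/4, 183/8)
obs 6: x=1/2 → posterior Inverse-Gamma(21/4, 23)
obs 7: x=-2 → posterior Inverse-Gamma(23/4, 25)
obs 8: x=-7/2 → posterior Inverse-Gamma(25/4, 249/8)

249/58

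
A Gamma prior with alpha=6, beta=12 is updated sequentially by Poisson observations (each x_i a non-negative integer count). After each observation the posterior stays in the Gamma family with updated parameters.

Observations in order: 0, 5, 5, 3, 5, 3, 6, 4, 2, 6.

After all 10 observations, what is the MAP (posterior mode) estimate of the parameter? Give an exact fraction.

2

obs 1: x=0 → posterior Gamma(6, 13)
obs 2: x=5 → posterior Gamma(11, 14)
obs 3: x=5 → posterior Gamma(16, 15)
obs 4: x=3 → posterior Gamma(19, 16)
obs 5: x=5 → posterior Gamma(24, 17)
obs 6: x=3 → posterior Gamma(27, 18)
obs 7: x=6 → posterior Gamma(33, 19)
obs 8: x=4 → posterior Gamma(37, 20)
obs 9: x=2 → posterior Gamma(39, 21)
obs 10: x=6 → posterior Gamma(45, 22)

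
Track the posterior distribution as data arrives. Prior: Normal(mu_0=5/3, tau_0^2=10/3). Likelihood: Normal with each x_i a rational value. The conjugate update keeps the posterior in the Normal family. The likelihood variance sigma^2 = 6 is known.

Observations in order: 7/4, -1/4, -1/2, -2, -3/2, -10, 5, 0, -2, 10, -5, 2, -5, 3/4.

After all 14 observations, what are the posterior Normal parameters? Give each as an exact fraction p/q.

obs 1: x=7/4 → posterior Normal(95/56, 15/7)
obs 2: x=-1/4 → posterior Normal(45/38, 30/19)
obs 3: x=-1/2 → posterior Normal(5/6, 5/4)
obs 4: x=-2 → posterior Normal(10/29, 30/29)
obs 5: x=-3/2 → posterior Normal(5/68, 15/17)
obs 6: x=-10 → posterior Normal(-95/78, 10/13)
obs 7: x=5 → posterior Normal(-45/88, 15/22)
obs 8: x=0 → posterior Normal(-45/98, 30/49)
obs 9: x=-2 → posterior Normal(-65/108, 5/9)
obs 10: x=10 → posterior Normal(35/118, 30/59)
obs 11: x=-5 → posterior Normal(-15/128, 15/32)
obs 12: x=2 → posterior Normal(5/138, 10/23)
obs 13: x=-5 → posterior Normal(-45/148, 15/37)
obs 14: x=3/4 → posterior Normal(-75/316, 30/79)

mu_0=-75/316, tau_0^2=30/79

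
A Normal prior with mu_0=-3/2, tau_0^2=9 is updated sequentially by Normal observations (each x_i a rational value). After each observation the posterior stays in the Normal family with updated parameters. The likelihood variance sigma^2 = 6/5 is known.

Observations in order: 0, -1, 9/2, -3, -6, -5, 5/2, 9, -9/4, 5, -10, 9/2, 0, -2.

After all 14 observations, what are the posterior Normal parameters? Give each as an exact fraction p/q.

obs 1: x=0 → posterior Normal(-3/17, 18/17)
obs 2: x=-1 → posterior Normal(-9/16, 9/16)
obs 3: x=9/2 → posterior Normal(99/94, 18/47)
obs 4: x=-3 → posterior Normal(9/124, 9/31)
obs 5: x=-6 → posterior Normal(-171/154, 18/77)
obs 6: x=-5 → posterior Normal(-321/184, 9/46)
obs 7: x=5/2 → posterior Normal(-123/107, 18/107)
obs 8: x=9 → posterior Normal(6/61, 9/61)
obs 9: x=-9/4 → posterior Normal(-87/548, 18/137)
obs 10: x=5 → posterior Normal(213/608, 9/76)
obs 11: x=-10 → posterior Normal(-387/668, 18/167)
obs 12: x=9/2 → posterior Normal(-9/56, 9/91)
obs 13: x=0 → posterior Normal(-117/788, 18/197)
obs 14: x=-2 → posterior Normal(-237/848, 9/106)

mu_0=-237/848, tau_0^2=9/106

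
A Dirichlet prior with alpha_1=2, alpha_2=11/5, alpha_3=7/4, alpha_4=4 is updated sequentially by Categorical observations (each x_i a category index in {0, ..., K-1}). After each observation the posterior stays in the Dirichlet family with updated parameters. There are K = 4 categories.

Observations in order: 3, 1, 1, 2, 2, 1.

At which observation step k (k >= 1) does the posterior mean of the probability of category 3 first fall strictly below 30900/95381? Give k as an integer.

k = 6

obs 1: x=3 → posterior Dirichlet(2, 11/5, 7/4, 5)
obs 2: x=1 → posterior Dirichlet(2, 16/5, 7/4, 5)
obs 3: x=1 → posterior Dirichlet(2, 21/5, 7/4, 5)
obs 4: x=2 → posterior Dirichlet(2, 21/5, 11/4, 5)
obs 5: x=2 → posterior Dirichlet(2, 21/5, 15/4, 5)
obs 6: x=1 → posterior Dirichlet(2, 26/5, 15/4, 5)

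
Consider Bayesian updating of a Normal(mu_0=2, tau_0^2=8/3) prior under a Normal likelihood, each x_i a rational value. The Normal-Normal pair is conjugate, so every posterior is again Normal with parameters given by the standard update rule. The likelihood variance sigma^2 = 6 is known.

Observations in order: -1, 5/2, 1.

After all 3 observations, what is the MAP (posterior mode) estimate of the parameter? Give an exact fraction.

4/3

obs 1: x=-1 → posterior Normal(14/13, 24/13)
obs 2: x=5/2 → posterior Normal(24/17, 24/17)
obs 3: x=1 → posterior Normal(4/3, 8/7)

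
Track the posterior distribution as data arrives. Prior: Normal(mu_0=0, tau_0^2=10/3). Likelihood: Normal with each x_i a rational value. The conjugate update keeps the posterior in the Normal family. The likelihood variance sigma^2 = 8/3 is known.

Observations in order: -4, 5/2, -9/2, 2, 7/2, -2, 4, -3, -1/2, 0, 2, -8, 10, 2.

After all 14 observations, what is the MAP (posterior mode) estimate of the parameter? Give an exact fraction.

10/37

obs 1: x=-4 → posterior Normal(-20/9, 40/27)
obs 2: x=5/2 → posterior Normal(-15/28, 20/21)
obs 3: x=-9/2 → posterior Normal(-30/19, 40/57)
obs 4: x=2 → posterior Normal(-5/6, 5/9)
obs 5: x=7/2 → posterior Normal(-5/58, 40/87)
obs 6: x=-2 → posterior Normal(-25/68, 20/51)
obs 7: x=4 → posterior Normal(5/26, 40/117)
obs 8: x=-3 → posterior Normal(-15/88, 10/33)
obs 9: x=-1/2 → posterior Normal(-10/49, 40/147)
obs 10: x=0 → posterior Normal(-5/27, 20/81)
obs 11: x=2 → posterior Normal(0, 40/177)
obs 12: x=-8 → posterior Normal(-5/8, 5/24)
obs 13: x=10 → posterior Normal(10/69, 40/207)
obs 14: x=2 → posterior Normal(10/37, 20/111)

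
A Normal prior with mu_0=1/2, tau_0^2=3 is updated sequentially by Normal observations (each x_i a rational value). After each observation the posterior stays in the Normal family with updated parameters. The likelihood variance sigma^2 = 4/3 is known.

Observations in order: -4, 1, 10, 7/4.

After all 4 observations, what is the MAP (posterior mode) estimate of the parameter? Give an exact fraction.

obs 1: x=-4 → posterior Normal(-34/13, 12/13)
obs 2: x=1 → posterior Normal(-25/22, 6/11)
obs 3: x=10 → posterior Normal(65/31, 12/31)
obs 4: x=7/4 → posterior Normal(323/160, 3/10)

323/160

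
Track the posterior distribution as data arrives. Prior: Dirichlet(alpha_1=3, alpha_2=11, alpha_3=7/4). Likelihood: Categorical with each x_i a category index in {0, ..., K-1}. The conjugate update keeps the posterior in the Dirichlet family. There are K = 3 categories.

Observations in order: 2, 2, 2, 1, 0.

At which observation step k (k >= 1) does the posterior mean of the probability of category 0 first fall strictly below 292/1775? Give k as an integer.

obs 1: x=2 → posterior Dirichlet(3, 11, 11/4)
obs 2: x=2 → posterior Dirichlet(3, 11, 15/4)
obs 3: x=2 → posterior Dirichlet(3, 11, 19/4)
obs 4: x=1 → posterior Dirichlet(3, 12, 19/4)
obs 5: x=0 → posterior Dirichlet(4, 12, 19/4)

k = 3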